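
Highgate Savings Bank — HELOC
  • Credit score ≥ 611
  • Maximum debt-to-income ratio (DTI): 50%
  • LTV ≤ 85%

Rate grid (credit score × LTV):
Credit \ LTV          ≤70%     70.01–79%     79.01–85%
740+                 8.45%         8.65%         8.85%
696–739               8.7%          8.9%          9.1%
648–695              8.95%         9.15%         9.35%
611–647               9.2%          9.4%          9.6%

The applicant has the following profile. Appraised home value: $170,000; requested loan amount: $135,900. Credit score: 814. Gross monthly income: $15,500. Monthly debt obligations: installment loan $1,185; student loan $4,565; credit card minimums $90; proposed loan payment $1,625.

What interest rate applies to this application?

8.85%

Credit score 814 ≥ 611; Total monthly debts = (1,185 + 4,565 + 90 + 1,625) = 7,465. DTI = 7,465/15,500 = 48.2% ≤ 50%
LTV = 135,900/170,000 = 79.9% ≤ 85%
Row: 814 falls in 740+. Column: 79.9% falls in 79.01–85%. Rate = 8.85%.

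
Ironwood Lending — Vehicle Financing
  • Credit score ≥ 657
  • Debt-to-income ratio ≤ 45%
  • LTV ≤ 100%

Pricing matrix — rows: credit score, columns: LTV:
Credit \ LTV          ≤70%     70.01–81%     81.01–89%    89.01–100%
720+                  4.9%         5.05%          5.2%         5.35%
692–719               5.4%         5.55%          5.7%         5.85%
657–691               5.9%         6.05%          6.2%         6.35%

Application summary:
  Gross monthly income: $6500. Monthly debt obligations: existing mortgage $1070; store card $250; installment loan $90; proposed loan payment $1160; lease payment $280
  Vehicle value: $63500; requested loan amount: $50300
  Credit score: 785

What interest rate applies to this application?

5.05%

Credit score 785 ≥ 657; Total monthly debts = (1,070 + 250 + 90 + 1,160 + 280) = 2,850. DTI: 2,850 ÷ 6,500 = 43.8%, within the 45% cap
LTV = 50,300/63,500 = 79.2% ≤ 100%
Credit 785 → row 720+; LTV 79.2% → column 70.01–81%. Grid cell → 5.05%.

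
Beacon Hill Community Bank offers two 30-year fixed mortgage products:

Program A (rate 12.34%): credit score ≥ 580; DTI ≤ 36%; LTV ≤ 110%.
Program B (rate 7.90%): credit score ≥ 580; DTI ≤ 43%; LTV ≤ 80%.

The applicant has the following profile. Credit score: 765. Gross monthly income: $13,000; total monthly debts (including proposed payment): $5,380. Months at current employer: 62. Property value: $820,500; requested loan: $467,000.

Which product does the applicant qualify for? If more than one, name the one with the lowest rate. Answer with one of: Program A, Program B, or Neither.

DTI = 5,380/13,000 = 41.4%.
LTV = 467,000/820,500 = 56.9%.
Program A: score 765 ≥ 580; DTI 41.4% > 36%; LTV 56.9% ≤ 110% → does not qualify.
Program B: score 765 ≥ 580; DTI 41.4% ≤ 43%; LTV 56.9% ≤ 80% → qualifies.

Program B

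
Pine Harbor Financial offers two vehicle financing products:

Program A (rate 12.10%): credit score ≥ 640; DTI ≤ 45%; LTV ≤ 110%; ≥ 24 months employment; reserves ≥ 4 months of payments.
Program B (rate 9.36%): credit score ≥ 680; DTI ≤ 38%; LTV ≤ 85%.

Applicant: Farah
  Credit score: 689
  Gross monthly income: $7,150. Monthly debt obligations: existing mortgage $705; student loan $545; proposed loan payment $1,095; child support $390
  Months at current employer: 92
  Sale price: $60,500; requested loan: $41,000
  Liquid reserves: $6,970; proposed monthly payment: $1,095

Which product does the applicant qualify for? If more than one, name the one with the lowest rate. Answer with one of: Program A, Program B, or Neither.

Total debts = (705 + 545 + 1,095 + 390) = 2,735; DTI = 2,735/7,150 = 38.3%.
LTV = 41,000/60,500 = 67.8%.
Reserves = 6,970/1,095 = 6.4 months.
Program A: score 689 ≥ 640; DTI 38.3% ≤ 45%; LTV 67.8% ≤ 110%; employment 92 ≥ 24 mo; reserves 6.4 ≥ 4 mo → qualifies.
Program B: score 689 ≥ 680; DTI 38.3% > 38%; LTV 67.8% ≤ 85% → does not qualify.

Program A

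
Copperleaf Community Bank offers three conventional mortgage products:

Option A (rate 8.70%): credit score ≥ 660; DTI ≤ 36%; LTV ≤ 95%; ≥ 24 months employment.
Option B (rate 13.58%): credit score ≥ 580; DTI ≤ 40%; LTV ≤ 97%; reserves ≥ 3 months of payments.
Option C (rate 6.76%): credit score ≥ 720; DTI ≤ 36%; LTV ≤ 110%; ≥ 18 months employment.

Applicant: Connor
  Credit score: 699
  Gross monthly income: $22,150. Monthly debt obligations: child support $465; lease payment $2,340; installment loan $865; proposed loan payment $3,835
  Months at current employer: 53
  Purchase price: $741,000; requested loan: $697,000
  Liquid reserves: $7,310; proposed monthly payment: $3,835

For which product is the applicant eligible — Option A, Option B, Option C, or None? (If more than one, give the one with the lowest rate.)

Total debts = (465 + 2,340 + 865 + 3,835) = 7,505; DTI = 7,505/22,150 = 33.9%.
LTV = 697,000/741,000 = 94.1%.
Reserves = 7,310/3,835 = 1.9 months.
Option A: score 699 ≥ 660; DTI 33.9% ≤ 36%; LTV 94.1% ≤ 95%; employment 53 ≥ 24 mo → qualifies.
Option B: score 699 ≥ 580; DTI 33.9% ≤ 40%; LTV 94.1% ≤ 97%; reserves 1.9 < 3 mo → does not qualify.
Option C: score 699 < 720; DTI 33.9% ≤ 36%; LTV 94.1% ≤ 110%; employment 53 ≥ 18 mo → does not qualify.

Option A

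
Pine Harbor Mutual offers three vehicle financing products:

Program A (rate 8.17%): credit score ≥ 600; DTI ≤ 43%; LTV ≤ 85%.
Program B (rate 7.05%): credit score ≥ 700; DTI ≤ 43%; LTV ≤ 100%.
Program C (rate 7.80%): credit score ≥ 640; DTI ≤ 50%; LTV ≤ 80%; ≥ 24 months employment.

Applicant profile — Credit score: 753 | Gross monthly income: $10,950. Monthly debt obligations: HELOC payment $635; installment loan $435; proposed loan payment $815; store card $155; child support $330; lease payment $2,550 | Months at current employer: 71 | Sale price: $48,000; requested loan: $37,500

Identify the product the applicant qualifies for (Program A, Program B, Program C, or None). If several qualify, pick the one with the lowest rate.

Total debts = (635 + 435 + 815 + 155 + 330 + 2,550) = 4,920; DTI = 4,920/10,950 = 44.9%.
LTV = 37,500/48,000 = 78.1%.
Program A: score 753 ≥ 600; DTI 44.9% > 43%; LTV 78.1% ≤ 85% → does not qualify.
Program B: score 753 ≥ 700; DTI 44.9% > 43%; LTV 78.1% ≤ 100% → does not qualify.
Program C: score 753 ≥ 640; DTI 44.9% ≤ 50%; LTV 78.1% ≤ 80%; employment 71 ≥ 24 mo → qualifies.

Program C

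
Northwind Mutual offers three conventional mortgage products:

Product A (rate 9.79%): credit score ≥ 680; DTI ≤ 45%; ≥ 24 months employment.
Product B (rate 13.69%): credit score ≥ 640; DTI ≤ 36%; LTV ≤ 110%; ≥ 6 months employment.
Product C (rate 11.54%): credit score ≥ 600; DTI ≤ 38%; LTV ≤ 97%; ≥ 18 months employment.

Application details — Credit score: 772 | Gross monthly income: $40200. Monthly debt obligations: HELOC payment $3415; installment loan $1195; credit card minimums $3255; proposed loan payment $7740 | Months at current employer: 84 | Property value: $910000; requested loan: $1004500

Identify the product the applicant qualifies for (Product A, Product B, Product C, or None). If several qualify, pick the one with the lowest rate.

Product A

Total debts = (3,415 + 1,195 + 3,255 + 7,740) = 15,605; DTI = 15,605/40,200 = 38.8%.
LTV = 1,004,500/910,000 = 110.4%.
Product A: score 772 ≥ 680; DTI 38.8% ≤ 45%; employment 84 ≥ 24 mo → qualifies.
Product B: score 772 ≥ 640; DTI 38.8% > 36%; LTV 110.4% > 110%; employment 84 ≥ 6 mo → does not qualify.
Product C: score 772 ≥ 600; DTI 38.8% > 38%; LTV 110.4% > 97%; employment 84 ≥ 18 mo → does not qualify.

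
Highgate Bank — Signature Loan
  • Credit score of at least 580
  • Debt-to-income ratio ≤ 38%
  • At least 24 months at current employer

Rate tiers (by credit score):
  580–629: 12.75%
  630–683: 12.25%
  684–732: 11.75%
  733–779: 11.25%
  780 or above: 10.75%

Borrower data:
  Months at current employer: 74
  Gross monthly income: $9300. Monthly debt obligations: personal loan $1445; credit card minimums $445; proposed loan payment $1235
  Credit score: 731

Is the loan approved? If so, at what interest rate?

Approved at 11.75%

Credit score 731 ≥ 580 (meets minimum)
Employment 74 ≥ 24 months
Total monthly debts = (1,445 + 445 + 1,235) = 3,125. DTI: 3,125 ÷ 9,300 = 33.6%, within the 38% cap
All requirements met. Score 731 falls in the 684–732 tier → 11.75%.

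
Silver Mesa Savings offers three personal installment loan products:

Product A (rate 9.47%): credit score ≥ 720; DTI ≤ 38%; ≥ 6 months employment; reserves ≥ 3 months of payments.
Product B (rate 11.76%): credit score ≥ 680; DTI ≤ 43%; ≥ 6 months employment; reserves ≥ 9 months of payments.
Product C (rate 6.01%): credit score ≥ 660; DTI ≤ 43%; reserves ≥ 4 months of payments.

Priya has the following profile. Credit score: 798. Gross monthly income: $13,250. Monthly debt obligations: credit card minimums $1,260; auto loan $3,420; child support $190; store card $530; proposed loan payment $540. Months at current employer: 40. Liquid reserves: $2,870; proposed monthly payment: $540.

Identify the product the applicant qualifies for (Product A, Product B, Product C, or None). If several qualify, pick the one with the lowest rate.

None

Total debts = (1,260 + 3,420 + 190 + 530 + 540) = 5,940; DTI = 5,940/13,250 = 44.8%.
Reserves = 2,870/540 = 5.3 months.
Product A: score 798 ≥ 720; DTI 44.8% > 38%; employment 40 ≥ 6 mo; reserves 5.3 ≥ 3 mo → does not qualify.
Product B: score 798 ≥ 680; DTI 44.8% > 43%; employment 40 ≥ 6 mo; reserves 5.3 < 9 mo → does not qualify.
Product C: score 798 ≥ 660; DTI 44.8% > 43%; reserves 5.3 ≥ 4 mo → does not qualify.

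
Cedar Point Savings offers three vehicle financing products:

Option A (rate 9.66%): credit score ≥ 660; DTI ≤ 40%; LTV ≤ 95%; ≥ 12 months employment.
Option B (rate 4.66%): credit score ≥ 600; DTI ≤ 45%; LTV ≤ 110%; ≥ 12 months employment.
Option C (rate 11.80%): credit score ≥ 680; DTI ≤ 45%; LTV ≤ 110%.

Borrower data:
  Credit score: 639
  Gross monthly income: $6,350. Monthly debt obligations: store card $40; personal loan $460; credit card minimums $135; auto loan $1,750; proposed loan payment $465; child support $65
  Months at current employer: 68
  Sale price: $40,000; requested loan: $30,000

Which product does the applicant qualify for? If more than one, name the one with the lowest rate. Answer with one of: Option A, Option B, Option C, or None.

None

Total debts = (40 + 460 + 135 + 1,750 + 465 + 65) = 2,915; DTI = 2,915/6,350 = 45.9%.
LTV = 30,000/40,000 = 75%.
Option A: score 639 < 660; DTI 45.9% > 40%; LTV 75% ≤ 95%; employment 68 ≥ 12 mo → does not qualify.
Option B: score 639 ≥ 600; DTI 45.9% > 45%; LTV 75% ≤ 110%; employment 68 ≥ 12 mo → does not qualify.
Option C: score 639 < 680; DTI 45.9% > 45%; LTV 75% ≤ 110% → does not qualify.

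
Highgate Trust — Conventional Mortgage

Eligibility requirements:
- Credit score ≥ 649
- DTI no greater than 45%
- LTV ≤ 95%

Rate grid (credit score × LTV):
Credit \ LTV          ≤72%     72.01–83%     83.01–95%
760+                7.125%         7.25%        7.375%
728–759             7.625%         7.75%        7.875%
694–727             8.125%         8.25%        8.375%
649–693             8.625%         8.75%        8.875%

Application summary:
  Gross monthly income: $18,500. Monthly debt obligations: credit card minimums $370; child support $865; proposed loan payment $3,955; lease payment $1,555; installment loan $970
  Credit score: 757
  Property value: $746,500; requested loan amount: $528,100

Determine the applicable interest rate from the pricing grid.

7.625%

Credit score 757 ≥ 649; Total monthly debts = (370 + 865 + 3,955 + 1,555 + 970) = 7,715. Debt-to-income = 7,715/18,500 = 41.7% — meets 45% limit
Loan-to-value = 528,100/746,500 = 70.7% — pass (95% max)
Score 757 is in the 728–759 band; LTV 70.7% is in the ≤72% band → 7.625%.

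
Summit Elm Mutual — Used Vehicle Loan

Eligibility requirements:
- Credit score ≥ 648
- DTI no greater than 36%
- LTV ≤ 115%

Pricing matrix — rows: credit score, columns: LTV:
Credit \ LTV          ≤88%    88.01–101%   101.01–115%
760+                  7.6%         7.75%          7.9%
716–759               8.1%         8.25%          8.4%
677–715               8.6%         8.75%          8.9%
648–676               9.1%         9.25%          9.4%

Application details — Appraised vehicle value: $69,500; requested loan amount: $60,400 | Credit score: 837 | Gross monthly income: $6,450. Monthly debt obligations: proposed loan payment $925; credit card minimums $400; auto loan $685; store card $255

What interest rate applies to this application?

7.6%

Credit score 837 ≥ 648; Total monthly debts = (925 + 400 + 685 + 255) = 2,265. DTI: 2,265 ÷ 6,450 = 35.1%, within the 36% cap
LTV: 60,400 ÷ 69,500 = 86.9%, within 115% cap
Row: 837 falls in 760+. Column: 86.9% falls in ≤88%. Rate = 7.6%.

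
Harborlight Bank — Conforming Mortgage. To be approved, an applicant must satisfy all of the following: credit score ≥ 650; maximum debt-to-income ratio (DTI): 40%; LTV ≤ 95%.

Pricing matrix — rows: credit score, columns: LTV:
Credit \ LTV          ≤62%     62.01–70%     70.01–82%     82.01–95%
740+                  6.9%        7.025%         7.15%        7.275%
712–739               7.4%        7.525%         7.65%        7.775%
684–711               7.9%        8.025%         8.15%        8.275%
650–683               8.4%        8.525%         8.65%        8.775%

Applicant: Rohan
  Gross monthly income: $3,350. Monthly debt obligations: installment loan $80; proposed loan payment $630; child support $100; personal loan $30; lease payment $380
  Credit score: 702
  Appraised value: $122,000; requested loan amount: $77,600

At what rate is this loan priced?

Credit score 702 ≥ 650; Total monthly debts = (80 + 630 + 100 + 30 + 380) = 1,220. DTI = 1,220/3,350 = 36.4% ≤ 40%
LTV: 77,600 ÷ 122,000 = 63.6%, within 95% cap
Score 702 is in the 684–711 band; LTV 63.6% is in the 62.01–70% band → 8.025%.

8.025%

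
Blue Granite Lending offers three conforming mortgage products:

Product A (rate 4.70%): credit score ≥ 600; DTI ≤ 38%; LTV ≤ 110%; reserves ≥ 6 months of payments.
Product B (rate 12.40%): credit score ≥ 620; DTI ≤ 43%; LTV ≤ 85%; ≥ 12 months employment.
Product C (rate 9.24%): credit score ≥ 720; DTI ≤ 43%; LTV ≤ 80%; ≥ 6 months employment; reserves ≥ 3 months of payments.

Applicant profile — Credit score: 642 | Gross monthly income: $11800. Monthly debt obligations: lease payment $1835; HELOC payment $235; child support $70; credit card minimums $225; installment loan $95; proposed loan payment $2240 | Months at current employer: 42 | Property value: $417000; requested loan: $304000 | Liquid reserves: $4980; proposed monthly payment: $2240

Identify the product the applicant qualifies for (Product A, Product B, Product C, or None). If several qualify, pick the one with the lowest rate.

Product B

Total debts = (1,835 + 235 + 70 + 225 + 95 + 2,240) = 4,700; DTI = 4,700/11,800 = 39.8%.
LTV = 304,000/417,000 = 72.9%.
Reserves = 4,980/2,240 = 2.2 months.
Product A: score 642 ≥ 600; DTI 39.8% > 38%; LTV 72.9% ≤ 110%; reserves 2.2 < 6 mo → does not qualify.
Product B: score 642 ≥ 620; DTI 39.8% ≤ 43%; LTV 72.9% ≤ 85%; employment 42 ≥ 12 mo → qualifies.
Product C: score 642 < 720; DTI 39.8% ≤ 43%; LTV 72.9% ≤ 80%; employment 42 ≥ 6 mo; reserves 2.2 < 3 mo → does not qualify.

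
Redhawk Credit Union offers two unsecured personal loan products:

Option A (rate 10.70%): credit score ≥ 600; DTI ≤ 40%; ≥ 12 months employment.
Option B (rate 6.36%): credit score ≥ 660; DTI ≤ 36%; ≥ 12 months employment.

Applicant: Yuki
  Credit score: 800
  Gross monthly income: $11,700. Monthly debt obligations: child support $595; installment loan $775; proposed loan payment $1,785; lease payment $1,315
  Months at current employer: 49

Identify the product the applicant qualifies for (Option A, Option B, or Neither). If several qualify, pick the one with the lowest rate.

Total debts = (595 + 775 + 1,785 + 1,315) = 4,470; DTI = 4,470/11,700 = 38.2%.
Option A: score 800 ≥ 600; DTI 38.2% ≤ 40%; employment 49 ≥ 12 mo → qualifies.
Option B: score 800 ≥ 660; DTI 38.2% > 36%; employment 49 ≥ 12 mo → does not qualify.

Option A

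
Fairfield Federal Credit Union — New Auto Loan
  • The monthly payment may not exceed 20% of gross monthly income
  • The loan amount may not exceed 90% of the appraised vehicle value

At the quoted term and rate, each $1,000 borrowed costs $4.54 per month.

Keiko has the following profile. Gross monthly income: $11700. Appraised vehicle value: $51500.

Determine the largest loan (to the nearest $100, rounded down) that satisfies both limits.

Payment cap: 20% × $11,700 = $2,340/month.
At $4.54 per $1,000, that supports 2,340/4.54 × 1,000 ≈ $515,418 → $515,400.
LTV cap: 90% × $51,500 = $46,350 → $46,300.
Binding constraint: loan-to-value.

$46,300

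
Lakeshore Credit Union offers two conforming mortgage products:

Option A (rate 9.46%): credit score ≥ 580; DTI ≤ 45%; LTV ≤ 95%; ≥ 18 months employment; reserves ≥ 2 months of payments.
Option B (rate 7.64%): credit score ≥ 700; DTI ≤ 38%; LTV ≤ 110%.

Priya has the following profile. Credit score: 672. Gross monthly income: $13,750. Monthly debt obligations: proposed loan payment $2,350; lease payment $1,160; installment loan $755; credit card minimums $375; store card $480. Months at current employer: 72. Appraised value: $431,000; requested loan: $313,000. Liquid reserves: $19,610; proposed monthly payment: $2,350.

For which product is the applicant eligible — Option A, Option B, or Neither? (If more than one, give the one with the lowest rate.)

Total debts = (2,350 + 1,160 + 755 + 375 + 480) = 5,120; DTI = 5,120/13,750 = 37.2%.
LTV = 313,000/431,000 = 72.6%.
Reserves = 19,610/2,350 = 8.3 months.
Option A: score 672 ≥ 580; DTI 37.2% ≤ 45%; LTV 72.6% ≤ 95%; employment 72 ≥ 18 mo; reserves 8.3 ≥ 2 mo → qualifies.
Option B: score 672 < 700; DTI 37.2% ≤ 38%; LTV 72.6% ≤ 110% → does not qualify.

Option A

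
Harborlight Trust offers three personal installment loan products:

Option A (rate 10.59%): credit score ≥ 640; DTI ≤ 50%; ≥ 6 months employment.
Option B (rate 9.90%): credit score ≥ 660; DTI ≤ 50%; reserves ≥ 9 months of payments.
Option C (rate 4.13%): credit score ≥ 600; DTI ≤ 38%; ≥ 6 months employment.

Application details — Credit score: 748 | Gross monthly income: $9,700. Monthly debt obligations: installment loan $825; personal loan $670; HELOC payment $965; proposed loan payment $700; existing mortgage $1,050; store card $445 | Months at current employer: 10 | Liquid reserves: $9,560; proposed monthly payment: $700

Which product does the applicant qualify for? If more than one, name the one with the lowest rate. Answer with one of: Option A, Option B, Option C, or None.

Option B

Total debts = (825 + 670 + 965 + 700 + 1,050 + 445) = 4,655; DTI = 4,655/9,700 = 48%.
Reserves = 9,560/700 = 13.7 months.
Option A: score 748 ≥ 640; DTI 48% ≤ 50%; employment 10 ≥ 6 mo → qualifies.
Option B: score 748 ≥ 660; DTI 48% ≤ 50%; reserves 13.7 ≥ 9 mo → qualifies.
Option C: score 748 ≥ 600; DTI 48% > 38%; employment 10 ≥ 6 mo → does not qualify.
Qualifying: Option A, Option B. Lowest rate is 9.90% → Option B.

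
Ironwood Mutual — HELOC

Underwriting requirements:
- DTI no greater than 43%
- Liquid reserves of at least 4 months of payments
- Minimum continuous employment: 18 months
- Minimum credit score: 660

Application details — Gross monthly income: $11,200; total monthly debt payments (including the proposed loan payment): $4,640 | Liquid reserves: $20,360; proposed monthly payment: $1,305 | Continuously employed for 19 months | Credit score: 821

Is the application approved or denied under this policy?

Approved

Debt-to-income = 4,640/11,200 = 41.4% — meets 43% limit
Reserves: 20,360 ÷ 1,305 = 15.6 months (meets 4-month minimum)
Employment 19 ≥ 18 months
Credit score 821 ≥ 660 (meets)
All criteria satisfied.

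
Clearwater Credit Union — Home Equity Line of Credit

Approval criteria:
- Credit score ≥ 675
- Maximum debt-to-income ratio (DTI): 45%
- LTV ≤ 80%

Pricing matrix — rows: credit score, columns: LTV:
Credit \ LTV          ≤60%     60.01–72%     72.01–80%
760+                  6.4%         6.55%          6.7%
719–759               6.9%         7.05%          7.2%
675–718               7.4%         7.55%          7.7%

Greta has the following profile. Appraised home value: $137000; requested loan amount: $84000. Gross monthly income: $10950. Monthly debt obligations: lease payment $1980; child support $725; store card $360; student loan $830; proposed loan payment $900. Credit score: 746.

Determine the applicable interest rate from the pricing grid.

Credit score 746 ≥ 675; Total monthly debts = (1,980 + 725 + 360 + 830 + 900) = 4,795. Debt-to-income = 4,795/10,950 = 43.8% — meets 45% limit
LTV: 84,000 ÷ 137,000 = 61.3%, within 80% cap
Row: 746 falls in 719–759. Column: 61.3% falls in 60.01–72%. Rate = 7.05%.

7.05%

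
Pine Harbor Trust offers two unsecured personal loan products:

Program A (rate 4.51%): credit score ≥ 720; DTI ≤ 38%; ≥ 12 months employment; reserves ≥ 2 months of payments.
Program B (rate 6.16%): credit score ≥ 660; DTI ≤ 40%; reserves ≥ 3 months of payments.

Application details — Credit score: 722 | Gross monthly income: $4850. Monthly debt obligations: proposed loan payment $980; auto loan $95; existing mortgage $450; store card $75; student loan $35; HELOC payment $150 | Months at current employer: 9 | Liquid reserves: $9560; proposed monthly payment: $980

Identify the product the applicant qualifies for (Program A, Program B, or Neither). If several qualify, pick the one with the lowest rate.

Program B

Total debts = (980 + 95 + 450 + 75 + 35 + 150) = 1,785; DTI = 1,785/4,850 = 36.8%.
Reserves = 9,560/980 = 9.8 months.
Program A: score 722 ≥ 720; DTI 36.8% ≤ 38%; employment 9 < 12 mo; reserves 9.8 ≥ 2 mo → does not qualify.
Program B: score 722 ≥ 660; DTI 36.8% ≤ 40%; reserves 9.8 ≥ 3 mo → qualifies.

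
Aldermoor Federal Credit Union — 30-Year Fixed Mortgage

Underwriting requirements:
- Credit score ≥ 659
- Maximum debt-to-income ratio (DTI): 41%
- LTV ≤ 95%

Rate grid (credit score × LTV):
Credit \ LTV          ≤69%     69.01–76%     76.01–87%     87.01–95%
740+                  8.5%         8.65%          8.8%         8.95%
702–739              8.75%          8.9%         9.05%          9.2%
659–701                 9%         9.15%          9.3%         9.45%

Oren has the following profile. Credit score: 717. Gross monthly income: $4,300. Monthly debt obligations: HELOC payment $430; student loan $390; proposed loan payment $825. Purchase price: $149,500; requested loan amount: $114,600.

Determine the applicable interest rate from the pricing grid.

Credit score 717 ≥ 659; Total monthly debts = (430 + 390 + 825) = 1,645. DTI = 1,645/4,300 = 38.3% ≤ 41%
Loan-to-value = 114,600/149,500 = 76.7% — pass (95% max)
Score 717 is in the 702–739 band; LTV 76.7% is in the 76.01–87% band → 9.05%.

9.05%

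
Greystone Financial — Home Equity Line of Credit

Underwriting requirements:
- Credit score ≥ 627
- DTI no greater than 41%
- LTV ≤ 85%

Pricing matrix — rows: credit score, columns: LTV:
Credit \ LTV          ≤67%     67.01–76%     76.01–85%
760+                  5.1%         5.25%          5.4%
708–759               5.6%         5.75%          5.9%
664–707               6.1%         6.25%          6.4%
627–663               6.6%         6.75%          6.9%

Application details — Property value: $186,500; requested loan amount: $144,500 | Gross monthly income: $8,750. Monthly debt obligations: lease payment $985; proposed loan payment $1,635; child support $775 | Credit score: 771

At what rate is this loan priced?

5.4%

Credit score 771 ≥ 627; Total monthly debts = (985 + 1,635 + 775) = 3,395. Debt-to-income = 3,395/8,750 = 38.8% — meets 41% limit
LTV = 144,500/186,500 = 77.5% ≤ 85%
Credit 771 → row 760+; LTV 77.5% → column 76.01–85%. Grid cell → 5.4%.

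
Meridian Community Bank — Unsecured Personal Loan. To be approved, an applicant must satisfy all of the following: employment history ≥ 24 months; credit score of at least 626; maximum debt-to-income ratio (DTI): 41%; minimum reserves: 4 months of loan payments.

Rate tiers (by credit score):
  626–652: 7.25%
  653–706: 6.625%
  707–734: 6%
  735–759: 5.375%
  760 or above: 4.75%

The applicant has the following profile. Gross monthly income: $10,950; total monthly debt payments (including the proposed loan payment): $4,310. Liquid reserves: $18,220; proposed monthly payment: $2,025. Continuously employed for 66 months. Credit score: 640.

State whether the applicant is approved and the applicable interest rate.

Approved at 7.25%

Credit score 640 ≥ 626 (meets minimum)
Reserves = 18,220/2,025 = 9.0 months ≥ 4
DTI = 4,310/10,950 = 39.4% ≤ 41%
Employment 66 ≥ 24 months
All requirements met. Score 640 falls in the 626–652 tier → 7.25%.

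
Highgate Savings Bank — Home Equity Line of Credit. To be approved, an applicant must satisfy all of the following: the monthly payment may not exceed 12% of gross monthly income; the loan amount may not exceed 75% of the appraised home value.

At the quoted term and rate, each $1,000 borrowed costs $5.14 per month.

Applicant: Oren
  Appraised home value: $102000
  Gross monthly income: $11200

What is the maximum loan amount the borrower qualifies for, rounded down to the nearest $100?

Payment cap: 12% × $11,200 = $1,344/month.
At $5.14 per $1,000, that supports 1,344/5.14 × 1,000 ≈ $261,478 → $261,400.
LTV cap: 75% × $102,000 = $76,500 → $76,500.
Binding constraint: loan-to-value.

$76,500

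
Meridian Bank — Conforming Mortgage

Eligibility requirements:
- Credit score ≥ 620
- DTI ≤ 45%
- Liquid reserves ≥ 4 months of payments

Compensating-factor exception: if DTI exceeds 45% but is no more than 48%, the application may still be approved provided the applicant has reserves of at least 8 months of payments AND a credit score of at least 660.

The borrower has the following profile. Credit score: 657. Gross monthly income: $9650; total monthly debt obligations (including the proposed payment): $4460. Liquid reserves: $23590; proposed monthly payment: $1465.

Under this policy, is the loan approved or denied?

Denied

Credit score 657 ≥ 620 (meets base)
DTI = 4,460/9,650 = 46.2% > 45% — standard DTI limit exceeded.
Reserves: 23,590 ÷ 1,465 = 16.1 months (meets 4-month minimum)
DTI 46.2% is within the 45%–48% exception band; checking compensating factors.
Reserves 16.1 ≥ 8 months; credit score 657 < 660.
Override conditions not both satisfied; exception does not apply.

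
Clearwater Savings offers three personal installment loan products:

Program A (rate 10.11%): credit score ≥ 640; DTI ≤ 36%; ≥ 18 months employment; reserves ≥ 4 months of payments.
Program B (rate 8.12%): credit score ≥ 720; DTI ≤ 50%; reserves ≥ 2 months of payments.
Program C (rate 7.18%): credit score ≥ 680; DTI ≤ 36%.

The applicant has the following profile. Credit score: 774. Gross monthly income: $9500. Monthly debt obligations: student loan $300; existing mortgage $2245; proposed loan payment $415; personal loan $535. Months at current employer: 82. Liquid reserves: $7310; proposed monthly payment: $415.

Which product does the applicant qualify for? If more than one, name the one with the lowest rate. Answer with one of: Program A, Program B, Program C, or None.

Total debts = (300 + 2,245 + 415 + 535) = 3,495; DTI = 3,495/9,500 = 36.8%.
Reserves = 7,310/415 = 17.6 months.
Program A: score 774 ≥ 640; DTI 36.8% > 36%; employment 82 ≥ 18 mo; reserves 17.6 ≥ 4 mo → does not qualify.
Program B: score 774 ≥ 720; DTI 36.8% ≤ 50%; reserves 17.6 ≥ 2 mo → qualifies.
Program C: score 774 ≥ 680; DTI 36.8% > 36% → does not qualify.

Program B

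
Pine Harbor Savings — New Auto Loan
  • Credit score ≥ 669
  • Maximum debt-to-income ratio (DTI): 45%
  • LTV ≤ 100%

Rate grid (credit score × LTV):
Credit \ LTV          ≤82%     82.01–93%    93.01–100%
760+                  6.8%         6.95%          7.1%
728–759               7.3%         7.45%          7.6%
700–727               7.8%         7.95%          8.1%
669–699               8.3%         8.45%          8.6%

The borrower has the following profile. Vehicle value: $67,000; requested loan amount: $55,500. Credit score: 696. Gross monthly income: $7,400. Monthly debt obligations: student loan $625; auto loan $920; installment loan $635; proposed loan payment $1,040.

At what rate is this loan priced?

Credit score 696 ≥ 669; Total monthly debts = (625 + 920 + 635 + 1,040) = 3,220. DTI: 3,220 ÷ 7,400 = 43.5%, within the 45% cap
LTV: 55,500 ÷ 67,000 = 82.8%, within 100% cap
Score 696 is in the 669–699 band; LTV 82.8% is in the 82.01–93% band → 8.45%.

8.45%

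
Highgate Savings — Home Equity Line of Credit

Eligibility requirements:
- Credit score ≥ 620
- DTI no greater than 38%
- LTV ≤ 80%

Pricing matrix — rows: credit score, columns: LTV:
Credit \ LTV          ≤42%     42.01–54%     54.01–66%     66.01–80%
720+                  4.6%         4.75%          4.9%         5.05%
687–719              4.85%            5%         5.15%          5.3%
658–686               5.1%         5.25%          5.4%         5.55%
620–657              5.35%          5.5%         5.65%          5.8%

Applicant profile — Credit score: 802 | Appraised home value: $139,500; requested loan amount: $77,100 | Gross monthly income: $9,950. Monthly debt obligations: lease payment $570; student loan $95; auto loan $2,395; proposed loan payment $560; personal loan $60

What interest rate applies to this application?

Credit score 802 ≥ 620; Total monthly debts = (570 + 95 + 2,395 + 560 + 60) = 3,680. DTI = 3,680/9,950 = 37% ≤ 38%
LTV = 77,100/139,500 = 55.3% ≤ 80%
Row: 802 falls in 720+. Column: 55.3% falls in 54.01–66%. Rate = 4.9%.

4.9%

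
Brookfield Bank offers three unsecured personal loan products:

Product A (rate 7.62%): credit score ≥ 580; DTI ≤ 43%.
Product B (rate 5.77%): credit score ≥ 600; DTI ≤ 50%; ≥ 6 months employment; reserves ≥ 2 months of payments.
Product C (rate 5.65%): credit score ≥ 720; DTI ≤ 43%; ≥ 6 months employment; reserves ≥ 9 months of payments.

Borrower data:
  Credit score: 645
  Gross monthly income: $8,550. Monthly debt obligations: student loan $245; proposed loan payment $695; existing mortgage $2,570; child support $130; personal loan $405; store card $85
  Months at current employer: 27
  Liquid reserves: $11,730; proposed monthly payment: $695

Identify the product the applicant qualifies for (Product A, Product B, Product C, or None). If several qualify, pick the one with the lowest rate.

Total debts = (245 + 695 + 2,570 + 130 + 405 + 85) = 4,130; DTI = 4,130/8,550 = 48.3%.
Reserves = 11,730/695 = 16.9 months.
Product A: score 645 ≥ 580; DTI 48.3% > 43% → does not qualify.
Product B: score 645 ≥ 600; DTI 48.3% ≤ 50%; employment 27 ≥ 6 mo; reserves 16.9 ≥ 2 mo → qualifies.
Product C: score 645 < 720; DTI 48.3% > 43%; employment 27 ≥ 6 mo; reserves 16.9 ≥ 9 mo → does not qualify.

Product B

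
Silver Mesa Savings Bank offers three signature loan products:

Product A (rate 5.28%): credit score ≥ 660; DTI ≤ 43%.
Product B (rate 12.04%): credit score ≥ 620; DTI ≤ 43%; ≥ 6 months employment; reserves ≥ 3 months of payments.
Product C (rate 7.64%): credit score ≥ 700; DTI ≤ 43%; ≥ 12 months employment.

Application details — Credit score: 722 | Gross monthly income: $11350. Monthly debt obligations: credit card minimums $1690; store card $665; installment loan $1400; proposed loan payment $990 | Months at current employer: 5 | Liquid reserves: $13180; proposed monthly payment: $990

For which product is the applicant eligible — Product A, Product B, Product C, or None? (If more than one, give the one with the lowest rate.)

Total debts = (1,690 + 665 + 1,400 + 990) = 4,745; DTI = 4,745/11,350 = 41.8%.
Reserves = 13,180/990 = 13.3 months.
Product A: score 722 ≥ 660; DTI 41.8% ≤ 43% → qualifies.
Product B: score 722 ≥ 620; DTI 41.8% ≤ 43%; employment 5 < 6 mo; reserves 13.3 ≥ 3 mo → does not qualify.
Product C: score 722 ≥ 700; DTI 41.8% ≤ 43%; employment 5 < 12 mo → does not qualify.

Product A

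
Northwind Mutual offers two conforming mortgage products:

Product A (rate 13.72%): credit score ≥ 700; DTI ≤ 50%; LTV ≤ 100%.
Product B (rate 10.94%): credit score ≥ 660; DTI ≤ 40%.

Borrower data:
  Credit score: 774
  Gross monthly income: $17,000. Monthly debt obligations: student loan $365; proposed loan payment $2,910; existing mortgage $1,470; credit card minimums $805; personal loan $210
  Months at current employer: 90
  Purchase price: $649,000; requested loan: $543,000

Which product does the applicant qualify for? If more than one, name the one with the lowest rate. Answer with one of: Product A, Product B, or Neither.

Total debts = (365 + 2,910 + 1,470 + 805 + 210) = 5,760; DTI = 5,760/17,000 = 33.9%.
LTV = 543,000/649,000 = 83.7%.
Product A: score 774 ≥ 700; DTI 33.9% ≤ 50%; LTV 83.7% ≤ 100% → qualifies.
Product B: score 774 ≥ 660; DTI 33.9% ≤ 40% → qualifies.
Qualifying: Product A, Product B. Lowest rate is 10.94% → Product B.

Product B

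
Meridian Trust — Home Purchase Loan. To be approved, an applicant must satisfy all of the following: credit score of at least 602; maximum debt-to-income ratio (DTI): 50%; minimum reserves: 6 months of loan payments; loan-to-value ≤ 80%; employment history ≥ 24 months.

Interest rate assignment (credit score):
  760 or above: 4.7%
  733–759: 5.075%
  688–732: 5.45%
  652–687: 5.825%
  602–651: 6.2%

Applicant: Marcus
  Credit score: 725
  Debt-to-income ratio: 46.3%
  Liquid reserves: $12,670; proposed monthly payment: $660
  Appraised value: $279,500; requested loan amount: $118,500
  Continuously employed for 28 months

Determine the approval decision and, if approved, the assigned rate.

Approved at 5.45%

Credit score 725 ≥ 602 (meets minimum)
Employment 28 ≥ 24 months
LTV: 118,500 ÷ 279,500 = 42.4%, within 80% cap
Liquid reserves cover 12,670/660 = 19.2 months — ≥ 6 required
Debt-to-income 46.3% vs 50% cap — pass
All requirements met. Score 725 falls in the 688–732 tier → 5.45%.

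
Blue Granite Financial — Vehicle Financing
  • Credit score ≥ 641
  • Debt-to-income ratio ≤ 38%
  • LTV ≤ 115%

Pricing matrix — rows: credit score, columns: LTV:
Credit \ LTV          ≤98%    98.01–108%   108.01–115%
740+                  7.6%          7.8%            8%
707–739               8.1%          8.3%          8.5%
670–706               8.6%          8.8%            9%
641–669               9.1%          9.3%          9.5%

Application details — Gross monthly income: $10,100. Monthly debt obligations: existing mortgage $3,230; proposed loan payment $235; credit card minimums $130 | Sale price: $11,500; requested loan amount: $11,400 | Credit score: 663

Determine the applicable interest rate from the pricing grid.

9.3%

Credit score 663 ≥ 641; Total monthly debts = (3,230 + 235 + 130) = 3,595. DTI: 3,595 ÷ 10,100 = 35.6%, within the 38% cap
LTV: 11,400 ÷ 11,500 = 99.1%, within 115% cap
Score 663 is in the 641–669 band; LTV 99.1% is in the 98.01–108% band → 9.3%.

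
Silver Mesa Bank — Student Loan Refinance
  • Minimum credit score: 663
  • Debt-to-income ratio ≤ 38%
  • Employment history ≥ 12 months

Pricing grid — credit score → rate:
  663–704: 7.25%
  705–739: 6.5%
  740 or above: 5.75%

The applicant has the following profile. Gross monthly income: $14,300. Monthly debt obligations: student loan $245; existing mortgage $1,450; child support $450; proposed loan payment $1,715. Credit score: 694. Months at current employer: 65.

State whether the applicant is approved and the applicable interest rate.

Approved at 7.25%

Credit score 694 ≥ 663 (meets minimum)
Employment 65 ≥ 12 months
Total monthly debts = (245 + 1,450 + 450 + 1,715) = 3,860. Debt-to-income = 3,860/14,300 = 27% — meets 38% limit
All requirements met. Score 694 falls in the 663–704 tier → 7.25%.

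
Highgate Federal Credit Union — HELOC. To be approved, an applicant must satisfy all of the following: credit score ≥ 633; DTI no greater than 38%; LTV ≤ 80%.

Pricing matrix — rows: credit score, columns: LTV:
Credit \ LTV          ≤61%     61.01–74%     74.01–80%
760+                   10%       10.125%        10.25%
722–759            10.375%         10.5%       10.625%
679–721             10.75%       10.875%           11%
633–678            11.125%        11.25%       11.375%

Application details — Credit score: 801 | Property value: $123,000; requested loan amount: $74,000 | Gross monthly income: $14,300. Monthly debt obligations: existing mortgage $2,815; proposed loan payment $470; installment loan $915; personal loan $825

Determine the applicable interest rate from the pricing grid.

Credit score 801 ≥ 633; Total monthly debts = (2,815 + 470 + 915 + 825) = 5,025. DTI = 5,025/14,300 = 35.1% ≤ 38%
LTV: 74,000 ÷ 123,000 = 60.2%, within 80% cap
Credit 801 → row 760+; LTV 60.2% → column ≤61%. Grid cell → 10%.

10%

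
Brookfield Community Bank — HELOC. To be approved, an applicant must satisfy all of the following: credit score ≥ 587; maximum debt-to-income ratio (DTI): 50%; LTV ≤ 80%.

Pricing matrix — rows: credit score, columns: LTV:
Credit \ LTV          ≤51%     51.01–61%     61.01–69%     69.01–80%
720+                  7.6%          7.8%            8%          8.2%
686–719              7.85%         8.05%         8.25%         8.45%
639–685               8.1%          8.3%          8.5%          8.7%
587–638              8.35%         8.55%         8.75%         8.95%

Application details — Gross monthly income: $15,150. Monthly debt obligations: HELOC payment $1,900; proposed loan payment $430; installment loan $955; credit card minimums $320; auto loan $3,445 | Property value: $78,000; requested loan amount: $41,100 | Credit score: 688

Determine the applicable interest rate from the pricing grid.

Credit score 688 ≥ 587; Total monthly debts = (1,900 + 430 + 955 + 320 + 3,445) = 7,050. DTI: 7,050 ÷ 15,150 = 46.5%, within the 50% cap
Loan-to-value = 41,100/78,000 = 52.7% — pass (80% max)
Score 688 is in the 686–719 band; LTV 52.7% is in the 51.01–61% band → 8.05%.

8.05%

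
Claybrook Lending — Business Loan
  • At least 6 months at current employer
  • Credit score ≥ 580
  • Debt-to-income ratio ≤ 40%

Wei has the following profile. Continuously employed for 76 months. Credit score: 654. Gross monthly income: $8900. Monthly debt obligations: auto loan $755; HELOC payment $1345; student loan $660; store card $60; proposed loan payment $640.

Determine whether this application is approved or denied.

Approved

Employment 76 ≥ 6 months
Credit score 654 ≥ 580 (meets)
Total monthly debts = (755 + 1,345 + 660 + 60 + 640) = 3,460. DTI = 3,460/8,900 = 38.9% ≤ 40%
All criteria satisfied.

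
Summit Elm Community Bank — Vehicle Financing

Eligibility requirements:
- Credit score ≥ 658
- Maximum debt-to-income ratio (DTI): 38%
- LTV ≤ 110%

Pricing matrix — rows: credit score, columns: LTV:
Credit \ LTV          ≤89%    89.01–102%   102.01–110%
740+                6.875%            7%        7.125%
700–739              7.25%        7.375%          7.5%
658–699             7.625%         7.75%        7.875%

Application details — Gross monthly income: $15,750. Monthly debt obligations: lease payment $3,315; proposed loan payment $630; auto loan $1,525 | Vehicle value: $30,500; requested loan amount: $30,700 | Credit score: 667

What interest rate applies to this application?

Credit score 667 ≥ 658; Total monthly debts = (3,315 + 630 + 1,525) = 5,470. DTI: 5,470 ÷ 15,750 = 34.7%, within the 38% cap
LTV = 30,700/30,500 = 100.7% ≤ 110%
Score 667 is in the 658–699 band; LTV 100.7% is in the 89.01–102% band → 7.75%.

7.75%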